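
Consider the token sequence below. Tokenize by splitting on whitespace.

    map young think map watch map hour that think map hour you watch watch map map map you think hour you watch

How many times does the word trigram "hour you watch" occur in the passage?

2

Scanning the 20 overlapping trigram windows for "hour you watch":
  position 11–13: hour you watch
  position 20–22: hour you watch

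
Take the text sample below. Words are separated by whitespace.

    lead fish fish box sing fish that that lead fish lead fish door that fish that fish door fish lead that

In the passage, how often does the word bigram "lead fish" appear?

3

Scanning the 20 overlapping bigram windows for "lead fish":
  position 1–2: lead fish
  position 9–10: lead fish
  position 11–12: lead fish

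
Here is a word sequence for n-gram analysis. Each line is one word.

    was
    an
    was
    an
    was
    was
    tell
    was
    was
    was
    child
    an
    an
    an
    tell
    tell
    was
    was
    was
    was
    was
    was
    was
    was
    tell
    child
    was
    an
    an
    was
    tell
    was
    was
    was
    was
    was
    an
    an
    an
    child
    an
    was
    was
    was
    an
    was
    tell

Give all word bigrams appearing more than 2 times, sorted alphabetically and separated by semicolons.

Bigram counts meeting the condition (more than 2 times):
  an an: 5
  an was: 5
  tell was: 3
  was an: 5
  was tell: 4
  was was: 16

an an; an was; tell was; was an; was tell; was was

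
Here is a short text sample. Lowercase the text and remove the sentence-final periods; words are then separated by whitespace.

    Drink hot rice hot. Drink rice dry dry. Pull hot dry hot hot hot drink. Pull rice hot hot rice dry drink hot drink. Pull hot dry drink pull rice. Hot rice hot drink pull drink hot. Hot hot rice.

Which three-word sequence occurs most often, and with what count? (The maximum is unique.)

"hot drink pull", 3 times

Trigram frequencies (highest first):
  hot drink pull: 3
  hot rice hot: 2
  rice hot drink: 2
  pull hot dry: 2
  hot hot hot: 2
  drink pull rice: 2
  … (23 more, each ≤ 2)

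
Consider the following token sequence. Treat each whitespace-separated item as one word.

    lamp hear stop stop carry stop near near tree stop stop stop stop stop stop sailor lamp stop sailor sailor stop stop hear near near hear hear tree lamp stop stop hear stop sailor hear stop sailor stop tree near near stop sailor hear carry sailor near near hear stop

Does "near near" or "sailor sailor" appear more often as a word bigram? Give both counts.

"near near": 4 occurrences
"sailor sailor": 1 occurrence

"near near" (4 vs 1)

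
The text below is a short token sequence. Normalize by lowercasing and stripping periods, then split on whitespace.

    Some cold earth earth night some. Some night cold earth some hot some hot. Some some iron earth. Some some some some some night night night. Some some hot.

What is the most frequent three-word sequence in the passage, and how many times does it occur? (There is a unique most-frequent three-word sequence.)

"some some some", 3 times

Trigram frequencies (highest first):
  some some some: 3
  night some some: 2
  some some night: 2
  some hot some: 2
  some cold earth: 1
  cold earth earth: 1
  … (16 more, each ≤ 1)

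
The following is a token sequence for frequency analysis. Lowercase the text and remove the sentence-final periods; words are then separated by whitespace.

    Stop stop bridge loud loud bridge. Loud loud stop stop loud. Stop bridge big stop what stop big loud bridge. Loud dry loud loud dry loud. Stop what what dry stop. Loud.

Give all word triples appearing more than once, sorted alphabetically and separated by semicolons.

Trigram counts meeting the condition (more than once):
  bridge loud loud: 2
  loud bridge loud: 2
  loud dry loud: 2

bridge loud loud; loud bridge loud; loud dry loud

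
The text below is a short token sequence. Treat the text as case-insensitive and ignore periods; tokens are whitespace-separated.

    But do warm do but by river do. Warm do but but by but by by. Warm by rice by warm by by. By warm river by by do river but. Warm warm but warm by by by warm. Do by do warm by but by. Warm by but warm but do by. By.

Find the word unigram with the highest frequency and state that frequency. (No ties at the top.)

Unigram frequencies (highest first):
  by: 20
  warm: 12
  but: 10
  do: 8
  river: 3
  rice: 1

"by", 20 times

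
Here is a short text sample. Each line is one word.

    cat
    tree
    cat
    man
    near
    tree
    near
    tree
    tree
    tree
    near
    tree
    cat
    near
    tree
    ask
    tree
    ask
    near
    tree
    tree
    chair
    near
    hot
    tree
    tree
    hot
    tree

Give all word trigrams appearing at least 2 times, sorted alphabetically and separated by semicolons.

Trigram counts meeting the condition (at least 2 times):
  near tree tree: 2
  tree near tree: 2

near tree tree; tree near tree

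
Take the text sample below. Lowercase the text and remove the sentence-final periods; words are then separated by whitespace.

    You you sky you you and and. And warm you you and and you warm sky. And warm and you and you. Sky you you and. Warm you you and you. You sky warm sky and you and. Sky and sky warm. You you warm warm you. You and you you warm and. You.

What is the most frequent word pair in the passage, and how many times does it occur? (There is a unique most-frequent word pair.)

Bigram frequencies (highest first):
  you you: 9
  you and: 7
  and you: 7
  warm you: 4
  you sky: 3
  and and: 3
  … (9 more, each ≤ 3)

"you you", 9 times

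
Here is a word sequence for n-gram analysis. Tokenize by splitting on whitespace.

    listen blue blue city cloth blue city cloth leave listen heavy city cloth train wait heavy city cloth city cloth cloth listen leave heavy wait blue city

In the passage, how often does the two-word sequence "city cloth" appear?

Scanning the 26 overlapping bigram windows for "city cloth":
  position 4–5: city cloth
  position 7–8: city cloth
  position 12–13: city cloth
  position 17–18: city cloth
  position 19–20: city cloth

5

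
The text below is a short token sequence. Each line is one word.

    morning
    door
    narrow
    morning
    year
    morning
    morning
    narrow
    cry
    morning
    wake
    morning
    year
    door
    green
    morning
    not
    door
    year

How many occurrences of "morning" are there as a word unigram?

7

Scanning the 19 tokens for "morning":
  position 1: morning
  position 4: morning
  position 6: morning
  position 7: morning
  position 10: morning
  position 12: morning
  position 16: morning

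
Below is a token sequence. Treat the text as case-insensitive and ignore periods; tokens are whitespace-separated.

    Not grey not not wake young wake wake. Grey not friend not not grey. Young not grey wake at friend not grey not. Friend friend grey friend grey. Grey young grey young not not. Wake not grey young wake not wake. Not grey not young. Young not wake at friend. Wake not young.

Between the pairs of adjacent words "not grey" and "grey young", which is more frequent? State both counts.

"not grey" (6 vs 4)

"not grey": 6 occurrences
"grey young": 4 occurrences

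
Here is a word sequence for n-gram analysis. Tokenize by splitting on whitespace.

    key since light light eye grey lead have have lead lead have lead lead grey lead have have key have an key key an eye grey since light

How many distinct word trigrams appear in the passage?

28 tokens → 26 trigram windows in total.
Repeated trigrams (each contributes count−1 duplicates):
  grey lead have: 2
  have lead lead: 2
  lead have have: 2
3 duplicate windows → 26 − 3 = 23 distinct.

23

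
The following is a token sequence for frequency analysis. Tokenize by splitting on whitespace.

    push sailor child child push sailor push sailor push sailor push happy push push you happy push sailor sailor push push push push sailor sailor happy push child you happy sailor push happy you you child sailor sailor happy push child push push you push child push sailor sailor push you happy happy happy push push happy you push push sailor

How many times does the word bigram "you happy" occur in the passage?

3

Scanning the 60 overlapping bigram windows for "you happy":
  position 15–16: you happy
  position 29–30: you happy
  position 51–52: you happy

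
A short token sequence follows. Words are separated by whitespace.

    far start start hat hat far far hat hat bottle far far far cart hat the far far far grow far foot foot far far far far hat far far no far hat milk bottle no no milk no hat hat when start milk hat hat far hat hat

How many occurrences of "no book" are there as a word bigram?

Scanning the 48 overlapping bigram windows for "no book":
  (none found)

0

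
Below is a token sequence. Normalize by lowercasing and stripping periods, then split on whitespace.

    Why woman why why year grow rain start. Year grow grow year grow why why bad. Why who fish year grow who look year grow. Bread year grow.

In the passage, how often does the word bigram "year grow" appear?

Scanning the 27 overlapping bigram windows for "year grow":
  position 5–6: year grow
  position 9–10: year grow
  position 12–13: year grow
  position 20–21: year grow
  position 24–25: year grow
  position 27–28: year grow

6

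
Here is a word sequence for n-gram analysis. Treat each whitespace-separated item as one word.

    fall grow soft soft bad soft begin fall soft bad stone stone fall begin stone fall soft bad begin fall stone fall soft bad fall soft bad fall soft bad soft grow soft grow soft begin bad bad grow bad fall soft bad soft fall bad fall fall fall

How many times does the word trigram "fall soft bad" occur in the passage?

6

Scanning the 47 overlapping trigram windows for "fall soft bad":
  position 8–10: fall soft bad
  position 16–18: fall soft bad
  position 22–24: fall soft bad
  position 25–27: fall soft bad
  position 28–30: fall soft bad
  position 41–43: fall soft bad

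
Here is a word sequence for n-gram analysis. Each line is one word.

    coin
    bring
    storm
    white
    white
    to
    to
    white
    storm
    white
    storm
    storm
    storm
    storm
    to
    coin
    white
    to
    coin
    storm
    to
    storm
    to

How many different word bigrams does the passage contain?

14

23 tokens → 22 bigram windows in total.
Repeated bigrams (each contributes count−1 duplicates):
  storm storm: 3
  storm to: 3
  storm white: 2
  to coin: 2
  white storm: 2
  white to: 2
8 duplicate windows → 22 − 8 = 14 distinct.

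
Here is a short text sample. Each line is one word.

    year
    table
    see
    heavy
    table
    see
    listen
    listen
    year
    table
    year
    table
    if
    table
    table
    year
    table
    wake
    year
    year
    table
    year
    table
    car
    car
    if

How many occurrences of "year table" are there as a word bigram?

6

Scanning the 25 overlapping bigram windows for "year table":
  position 1–2: year table
  position 9–10: year table
  position 11–12: year table
  position 16–17: year table
  position 20–21: year table
  position 22–23: year table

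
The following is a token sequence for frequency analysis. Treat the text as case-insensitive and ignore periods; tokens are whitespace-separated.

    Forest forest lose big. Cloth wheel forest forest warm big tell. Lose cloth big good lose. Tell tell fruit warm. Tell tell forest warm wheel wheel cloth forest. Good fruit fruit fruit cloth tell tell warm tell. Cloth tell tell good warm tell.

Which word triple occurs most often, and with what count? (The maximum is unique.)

Trigram frequencies (highest first):
  cloth tell tell: 2
  forest forest lose: 1
  forest lose big: 1
  lose big cloth: 1
  big cloth wheel: 1
  cloth wheel forest: 1
  … (34 more, each ≤ 1)

"cloth tell tell", 2 times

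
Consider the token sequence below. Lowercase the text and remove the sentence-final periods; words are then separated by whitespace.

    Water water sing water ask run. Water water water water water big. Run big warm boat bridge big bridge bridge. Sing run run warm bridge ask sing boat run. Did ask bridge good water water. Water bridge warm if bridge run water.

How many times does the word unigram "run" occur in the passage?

6

Scanning the 42 tokens for "run":
  position 6: run
  position 13: run
  position 22: run
  position 23: run
  position 29: run
  position 41: run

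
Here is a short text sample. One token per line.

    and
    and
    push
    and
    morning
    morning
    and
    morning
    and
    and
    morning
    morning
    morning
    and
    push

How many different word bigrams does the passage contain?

6

15 tokens → 14 bigram windows in total.
Repeated bigrams (each contributes count−1 duplicates):
  and morning: 3
  morning and: 3
  morning morning: 3
  and and: 2
  and push: 2
8 duplicate windows → 14 − 8 = 6 distinct.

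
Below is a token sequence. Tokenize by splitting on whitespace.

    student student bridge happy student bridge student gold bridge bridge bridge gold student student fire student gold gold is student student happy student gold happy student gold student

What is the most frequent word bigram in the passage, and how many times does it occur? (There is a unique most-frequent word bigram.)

"student gold", 4 times

Bigram frequencies (highest first):
  student gold: 4
  student student: 3
  happy student: 3
  student bridge: 2
  bridge bridge: 2
  gold student: 2
  … (11 more, each ≤ 1)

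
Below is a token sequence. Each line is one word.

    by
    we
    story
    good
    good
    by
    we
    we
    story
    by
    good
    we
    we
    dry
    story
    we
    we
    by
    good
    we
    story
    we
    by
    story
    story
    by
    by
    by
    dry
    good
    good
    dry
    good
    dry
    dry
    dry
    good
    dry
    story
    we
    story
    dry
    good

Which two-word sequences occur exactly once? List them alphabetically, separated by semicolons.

Bigram counts meeting the condition (exactly once):
  by dry: 1
  by story: 1
  good by: 1
  story dry: 1
  story good: 1
  story story: 1
  we dry: 1

by dry; by story; good by; story dry; story good; story story; we dry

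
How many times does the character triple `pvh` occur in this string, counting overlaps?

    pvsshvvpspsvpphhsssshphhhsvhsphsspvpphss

Sliding a length-3 window over the 40 characters (38 positions):
  (no match at any position)

0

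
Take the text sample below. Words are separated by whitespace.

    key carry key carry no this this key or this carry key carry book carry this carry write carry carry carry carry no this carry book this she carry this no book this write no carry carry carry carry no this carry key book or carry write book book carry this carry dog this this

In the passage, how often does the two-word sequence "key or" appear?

1

Scanning the 54 overlapping bigram windows for "key or":
  position 8–9: key or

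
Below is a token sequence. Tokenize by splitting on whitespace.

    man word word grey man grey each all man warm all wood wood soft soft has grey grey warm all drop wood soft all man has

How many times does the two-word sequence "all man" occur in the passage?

Scanning the 25 overlapping bigram windows for "all man":
  position 8–9: all man
  position 24–25: all man

2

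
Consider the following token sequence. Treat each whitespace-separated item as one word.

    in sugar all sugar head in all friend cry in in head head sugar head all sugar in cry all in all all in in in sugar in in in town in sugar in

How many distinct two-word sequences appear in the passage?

21

34 tokens → 33 bigram windows in total.
Repeated bigrams (each contributes count−1 duplicates):
  in in: 5
  in sugar: 3
  sugar in: 3
  all in: 2
  all sugar: 2
  in all: 2
  sugar head: 2
12 duplicate windows → 33 − 12 = 21 distinct.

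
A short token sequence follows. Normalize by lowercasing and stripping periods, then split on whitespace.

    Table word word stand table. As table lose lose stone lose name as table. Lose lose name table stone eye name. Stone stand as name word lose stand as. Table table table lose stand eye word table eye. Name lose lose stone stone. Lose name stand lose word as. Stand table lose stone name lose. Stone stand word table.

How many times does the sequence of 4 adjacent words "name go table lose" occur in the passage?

0

Scanning the 56 overlapping 4-gram windows for "name go table lose":
  (none found)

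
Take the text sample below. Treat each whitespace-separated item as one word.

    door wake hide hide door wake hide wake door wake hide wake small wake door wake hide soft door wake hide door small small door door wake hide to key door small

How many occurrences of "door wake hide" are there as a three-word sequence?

6

Scanning the 30 overlapping trigram windows for "door wake hide":
  position 1–3: door wake hide
  position 5–7: door wake hide
  position 9–11: door wake hide
  position 15–17: door wake hide
  position 19–21: door wake hide
  position 26–28: door wake hide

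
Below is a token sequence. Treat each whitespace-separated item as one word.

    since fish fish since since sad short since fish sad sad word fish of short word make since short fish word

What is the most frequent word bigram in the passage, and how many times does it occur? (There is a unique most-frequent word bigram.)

Bigram frequencies (highest first):
  since fish: 2
  fish fish: 1
  fish since: 1
  since since: 1
  since sad: 1
  sad short: 1
  … (13 more, each ≤ 1)

"since fish", 2 times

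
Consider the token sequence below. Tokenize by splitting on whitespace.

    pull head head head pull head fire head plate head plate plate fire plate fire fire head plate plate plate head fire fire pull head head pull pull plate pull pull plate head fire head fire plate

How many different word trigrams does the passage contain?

28

37 tokens → 35 trigram windows in total.
Repeated trigrams (each contributes count−1 duplicates):
  fire head plate: 2
  head fire head: 2
  head head pull: 2
  head plate plate: 2
  plate head fire: 2
  pull head head: 2
  pull pull plate: 2
7 duplicate windows → 35 − 7 = 28 distinct.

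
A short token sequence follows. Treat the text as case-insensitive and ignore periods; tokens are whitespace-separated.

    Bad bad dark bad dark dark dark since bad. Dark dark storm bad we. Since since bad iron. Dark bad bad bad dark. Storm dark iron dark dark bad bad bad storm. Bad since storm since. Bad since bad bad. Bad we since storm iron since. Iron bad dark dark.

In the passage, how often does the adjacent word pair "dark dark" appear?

5

Scanning the 49 overlapping bigram windows for "dark dark":
  position 5–6: dark dark
  position 6–7: dark dark
  position 10–11: dark dark
  position 27–28: dark dark
  position 49–50: dark dark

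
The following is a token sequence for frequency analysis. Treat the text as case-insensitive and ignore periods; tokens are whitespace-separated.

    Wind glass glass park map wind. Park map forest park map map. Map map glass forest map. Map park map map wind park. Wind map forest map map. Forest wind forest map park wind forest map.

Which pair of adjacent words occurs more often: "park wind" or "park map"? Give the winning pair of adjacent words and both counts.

"park map" (4 vs 2)

"park wind": 2 occurrences
"park map": 4 occurrences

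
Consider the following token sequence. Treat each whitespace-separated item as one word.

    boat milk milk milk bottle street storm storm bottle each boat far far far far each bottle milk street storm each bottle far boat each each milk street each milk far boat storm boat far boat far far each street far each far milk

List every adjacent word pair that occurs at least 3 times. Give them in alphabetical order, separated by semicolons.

Bigram counts meeting the condition (at least 3 times):
  boat far: 3
  far boat: 3
  far each: 3
  far far: 4

boat far; far boat; far each; far far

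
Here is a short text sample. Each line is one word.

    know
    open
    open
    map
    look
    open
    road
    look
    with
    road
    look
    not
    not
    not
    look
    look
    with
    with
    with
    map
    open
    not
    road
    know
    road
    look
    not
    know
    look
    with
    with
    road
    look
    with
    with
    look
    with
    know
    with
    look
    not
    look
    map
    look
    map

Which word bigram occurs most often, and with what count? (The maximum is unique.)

Bigram frequencies (highest first):
  look with: 5
  road look: 4
  with with: 4
  look not: 3
  map look: 2
  with road: 2
  … (20 more, each ≤ 2)

"look with", 5 times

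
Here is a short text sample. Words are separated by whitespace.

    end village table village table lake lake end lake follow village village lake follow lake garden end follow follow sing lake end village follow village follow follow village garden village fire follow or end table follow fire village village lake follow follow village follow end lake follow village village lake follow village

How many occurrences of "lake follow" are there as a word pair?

5

Scanning the 51 overlapping bigram windows for "lake follow":
  position 9–10: lake follow
  position 13–14: lake follow
  position 40–41: lake follow
  position 46–47: lake follow
  position 50–51: lake follow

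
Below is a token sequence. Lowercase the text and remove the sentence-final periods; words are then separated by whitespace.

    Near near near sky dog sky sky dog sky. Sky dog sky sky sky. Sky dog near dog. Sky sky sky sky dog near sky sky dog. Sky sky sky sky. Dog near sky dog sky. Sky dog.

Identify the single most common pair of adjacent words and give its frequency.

"sky sky", 13 times

Bigram frequencies (highest first):
  sky sky: 13
  sky dog: 9
  dog sky: 6
  near sky: 3
  dog near: 3
  near near: 2
  … (1 more, each ≤ 1)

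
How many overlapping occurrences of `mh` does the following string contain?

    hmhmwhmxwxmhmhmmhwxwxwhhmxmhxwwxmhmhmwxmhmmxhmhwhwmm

Sliding a length-2 window over the 52 characters (51 positions):
  position 2–3: mh
  position 11–12: mh
  position 13–14: mh
  position 16–17: mh
  position 27–28: mh
  position 33–34: mh
  position 35–36: mh
  position 40–41: mh
  position 46–47: mh

9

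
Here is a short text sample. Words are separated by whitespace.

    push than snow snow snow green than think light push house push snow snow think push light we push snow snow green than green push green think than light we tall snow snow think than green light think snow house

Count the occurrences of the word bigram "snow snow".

Scanning the 39 overlapping bigram windows for "snow snow":
  position 3–4: snow snow
  position 4–5: snow snow
  position 13–14: snow snow
  position 20–21: snow snow
  position 32–33: snow snow

5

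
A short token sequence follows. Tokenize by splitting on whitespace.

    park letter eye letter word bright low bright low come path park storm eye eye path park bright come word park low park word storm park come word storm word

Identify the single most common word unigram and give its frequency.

Unigram frequencies (highest first):
  park: 6
  word: 5
  eye: 3
  bright: 3
  low: 3
  come: 3
  … (3 more, each ≤ 3)

"park", 6 times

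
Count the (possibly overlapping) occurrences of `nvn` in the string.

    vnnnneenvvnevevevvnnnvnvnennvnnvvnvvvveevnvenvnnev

4

Sliding a length-3 window over the 50 characters (48 positions):
  position 21–23: nvn
  position 23–25: nvn
  position 28–30: nvn
  position 45–47: nvn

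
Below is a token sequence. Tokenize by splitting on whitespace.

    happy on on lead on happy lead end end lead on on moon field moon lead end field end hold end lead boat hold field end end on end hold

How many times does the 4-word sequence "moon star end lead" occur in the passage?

Scanning the 27 overlapping 4-gram windows for "moon star end lead":
  (none found)

0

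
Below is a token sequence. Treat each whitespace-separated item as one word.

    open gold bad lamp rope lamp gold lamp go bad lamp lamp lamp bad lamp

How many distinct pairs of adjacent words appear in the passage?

11

15 tokens → 14 bigram windows in total.
Repeated bigrams (each contributes count−1 duplicates):
  bad lamp: 3
  lamp lamp: 2
3 duplicate windows → 14 − 3 = 11 distinct.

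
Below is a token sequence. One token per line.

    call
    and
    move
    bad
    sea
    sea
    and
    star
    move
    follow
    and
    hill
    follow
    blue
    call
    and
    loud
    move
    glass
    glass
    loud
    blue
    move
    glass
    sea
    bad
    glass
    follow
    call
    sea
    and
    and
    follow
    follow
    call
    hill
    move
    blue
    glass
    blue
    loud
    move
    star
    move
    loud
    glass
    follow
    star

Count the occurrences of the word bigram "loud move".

2

Scanning the 47 overlapping bigram windows for "loud move":
  position 17–18: loud move
  position 41–42: loud move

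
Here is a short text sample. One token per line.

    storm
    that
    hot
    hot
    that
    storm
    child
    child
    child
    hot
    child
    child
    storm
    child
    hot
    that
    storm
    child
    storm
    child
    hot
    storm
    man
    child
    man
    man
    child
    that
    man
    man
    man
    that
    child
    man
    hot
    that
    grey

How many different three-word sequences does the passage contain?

37 tokens → 35 trigram windows in total.
Repeated trigrams (each contributes count−1 duplicates):
  child storm child: 2
  hot that storm: 2
  storm child hot: 2
  that storm child: 2
4 duplicate windows → 35 − 4 = 31 distinct.

31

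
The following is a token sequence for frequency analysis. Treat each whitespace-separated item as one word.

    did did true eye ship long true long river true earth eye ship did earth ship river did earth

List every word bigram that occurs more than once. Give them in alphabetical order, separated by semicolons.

did earth; eye ship

Bigram counts meeting the condition (more than once):
  did earth: 2
  eye ship: 2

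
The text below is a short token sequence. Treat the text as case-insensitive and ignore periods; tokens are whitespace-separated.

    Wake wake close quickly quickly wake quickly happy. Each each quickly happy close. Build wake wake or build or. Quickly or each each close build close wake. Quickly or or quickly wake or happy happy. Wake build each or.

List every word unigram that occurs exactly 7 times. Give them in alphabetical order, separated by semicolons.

Unigram counts meeting the condition (exactly 7 times):
  or: 7
  quickly: 7

or; quickly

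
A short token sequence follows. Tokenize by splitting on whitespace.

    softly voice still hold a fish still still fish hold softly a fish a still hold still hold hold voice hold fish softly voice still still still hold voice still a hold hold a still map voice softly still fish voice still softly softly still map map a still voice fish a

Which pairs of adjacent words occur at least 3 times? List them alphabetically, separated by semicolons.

Bigram counts meeting the condition (at least 3 times):
  a still: 3
  still hold: 4
  still still: 3
  voice still: 4

a still; still hold; still still; voice still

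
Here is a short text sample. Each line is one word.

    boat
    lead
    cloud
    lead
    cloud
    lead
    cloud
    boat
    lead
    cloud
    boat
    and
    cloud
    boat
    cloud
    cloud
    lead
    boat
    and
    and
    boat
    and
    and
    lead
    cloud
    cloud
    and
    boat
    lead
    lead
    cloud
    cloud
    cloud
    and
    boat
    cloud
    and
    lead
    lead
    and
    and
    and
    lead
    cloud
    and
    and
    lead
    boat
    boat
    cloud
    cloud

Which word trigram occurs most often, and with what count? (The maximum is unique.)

Trigram frequencies (highest first):
  and and lead: 3
  boat lead cloud: 2
  lead cloud lead: 2
  cloud lead cloud: 2
  lead cloud boat: 2
  boat cloud cloud: 2
  … (31 more, each ≤ 2)

"and and lead", 3 times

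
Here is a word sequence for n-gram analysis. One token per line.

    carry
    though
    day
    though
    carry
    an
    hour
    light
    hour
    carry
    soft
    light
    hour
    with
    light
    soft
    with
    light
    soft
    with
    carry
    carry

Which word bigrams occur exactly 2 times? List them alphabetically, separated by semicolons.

Bigram counts meeting the condition (exactly 2 times):
  light hour: 2
  light soft: 2
  soft with: 2
  with light: 2

light hour; light soft; soft with; with light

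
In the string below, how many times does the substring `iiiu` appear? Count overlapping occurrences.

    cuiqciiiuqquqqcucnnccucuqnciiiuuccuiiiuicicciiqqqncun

Sliding a length-4 window over the 53 characters (50 positions):
  position 6–9: iiiu
  position 28–31: iiiu
  position 36–39: iiiu

3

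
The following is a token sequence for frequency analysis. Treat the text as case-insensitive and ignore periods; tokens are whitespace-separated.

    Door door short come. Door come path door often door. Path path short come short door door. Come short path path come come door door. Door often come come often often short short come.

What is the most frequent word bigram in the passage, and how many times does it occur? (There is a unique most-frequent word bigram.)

Bigram frequencies (highest first):
  door door: 4
  short come: 3
  come door: 2
  door come: 2
  door often: 2
  path path: 2
  … (16 more, each ≤ 2)

"door door", 4 times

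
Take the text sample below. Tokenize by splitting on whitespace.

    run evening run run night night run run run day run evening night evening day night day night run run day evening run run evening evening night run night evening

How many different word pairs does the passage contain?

30 tokens → 29 bigram windows in total.
Repeated bigrams (each contributes count−1 duplicates):
  run run: 5
  night run: 3
  run evening: 3
  day night: 2
  evening night: 2
  evening run: 2
  night evening: 2
  run day: 2
  … (1 more repeated)
14 duplicate windows → 29 − 14 = 15 distinct.

15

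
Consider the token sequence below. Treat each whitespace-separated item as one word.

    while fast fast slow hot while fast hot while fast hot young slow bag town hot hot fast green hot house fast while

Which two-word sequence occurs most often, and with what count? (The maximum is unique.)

"while fast", 3 times

Bigram frequencies (highest first):
  while fast: 3
  hot while: 2
  fast hot: 2
  fast fast: 1
  fast slow: 1
  slow hot: 1
  … (12 more, each ≤ 1)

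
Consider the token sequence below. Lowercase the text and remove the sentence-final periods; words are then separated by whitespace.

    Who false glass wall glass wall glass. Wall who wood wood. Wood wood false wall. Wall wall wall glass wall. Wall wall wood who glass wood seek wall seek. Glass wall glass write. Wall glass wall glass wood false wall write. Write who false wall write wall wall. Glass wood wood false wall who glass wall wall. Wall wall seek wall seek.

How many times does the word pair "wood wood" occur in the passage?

4

Scanning the 61 overlapping bigram windows for "wood wood":
  position 10–11: wood wood
  position 11–12: wood wood
  position 12–13: wood wood
  position 50–51: wood wood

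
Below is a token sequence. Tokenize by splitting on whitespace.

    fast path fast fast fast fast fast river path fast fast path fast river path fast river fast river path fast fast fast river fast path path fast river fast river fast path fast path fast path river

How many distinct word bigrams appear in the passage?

38 tokens → 37 bigram windows in total.
Repeated bigrams (each contributes count−1 duplicates):
  path fast: 8
  fast fast: 7
  fast river: 7
  fast path: 6
  river fast: 4
  river path: 3
29 duplicate windows → 37 − 29 = 8 distinct.

8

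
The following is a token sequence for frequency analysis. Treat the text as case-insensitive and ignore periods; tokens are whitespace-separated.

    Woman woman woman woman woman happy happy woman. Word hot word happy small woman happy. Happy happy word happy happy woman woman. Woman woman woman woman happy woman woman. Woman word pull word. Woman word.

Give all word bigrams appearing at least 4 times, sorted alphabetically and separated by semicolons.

Bigram counts meeting the condition (at least 4 times):
  happy happy: 4
  woman woman: 11

happy happy; woman woman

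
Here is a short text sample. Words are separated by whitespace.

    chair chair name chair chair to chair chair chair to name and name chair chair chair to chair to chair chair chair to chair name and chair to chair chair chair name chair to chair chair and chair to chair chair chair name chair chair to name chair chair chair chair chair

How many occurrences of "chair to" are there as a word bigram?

9

Scanning the 51 overlapping bigram windows for "chair to":
  position 5–6: chair to
  position 9–10: chair to
  position 16–17: chair to
  position 18–19: chair to
  position 22–23: chair to
  position 27–28: chair to
  position 33–34: chair to
  position 38–39: chair to
  position 45–46: chair to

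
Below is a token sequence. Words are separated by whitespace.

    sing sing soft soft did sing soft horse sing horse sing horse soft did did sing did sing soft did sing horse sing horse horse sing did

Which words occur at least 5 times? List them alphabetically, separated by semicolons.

did; horse; sing; soft

Unigram counts meeting the condition (at least 5 times):
  did: 6
  horse: 6
  sing: 10
  soft: 5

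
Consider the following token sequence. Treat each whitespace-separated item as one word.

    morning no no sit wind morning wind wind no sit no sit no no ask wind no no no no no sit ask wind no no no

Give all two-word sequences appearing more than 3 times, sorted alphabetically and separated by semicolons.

no no; no sit

Bigram counts meeting the condition (more than 3 times):
  no no: 8
  no sit: 4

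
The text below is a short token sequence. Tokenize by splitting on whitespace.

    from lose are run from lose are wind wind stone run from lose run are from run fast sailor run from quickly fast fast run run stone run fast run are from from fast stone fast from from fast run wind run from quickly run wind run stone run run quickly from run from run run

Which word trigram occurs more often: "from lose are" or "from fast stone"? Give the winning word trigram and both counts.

"from lose are": 2 occurrences
"from fast stone": 1 occurrence

"from lose are" (2 vs 1)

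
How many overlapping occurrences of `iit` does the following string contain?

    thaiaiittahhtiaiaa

1

Sliding a length-3 window over the 18 characters (16 positions):
  position 6–8: iit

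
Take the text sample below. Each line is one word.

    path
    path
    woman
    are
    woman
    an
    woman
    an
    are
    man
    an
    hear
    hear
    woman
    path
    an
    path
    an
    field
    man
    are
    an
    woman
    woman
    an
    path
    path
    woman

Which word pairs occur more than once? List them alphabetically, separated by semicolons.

an path; an woman; path an; path path; path woman; woman an

Bigram counts meeting the condition (more than once):
  an path: 2
  an woman: 2
  path an: 2
  path path: 2
  path woman: 2
  woman an: 3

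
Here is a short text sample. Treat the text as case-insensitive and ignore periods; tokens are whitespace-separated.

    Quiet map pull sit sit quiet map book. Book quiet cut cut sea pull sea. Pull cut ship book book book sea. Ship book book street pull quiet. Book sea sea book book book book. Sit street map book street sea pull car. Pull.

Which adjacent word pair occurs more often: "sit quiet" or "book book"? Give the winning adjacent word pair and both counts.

"book book" (7 vs 1)

"sit quiet": 1 occurrence
"book book": 7 occurrences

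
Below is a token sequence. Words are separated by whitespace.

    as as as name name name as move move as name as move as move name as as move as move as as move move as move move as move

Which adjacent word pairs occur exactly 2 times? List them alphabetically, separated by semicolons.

as name; name name

Bigram counts meeting the condition (exactly 2 times):
  as name: 2
  name name: 2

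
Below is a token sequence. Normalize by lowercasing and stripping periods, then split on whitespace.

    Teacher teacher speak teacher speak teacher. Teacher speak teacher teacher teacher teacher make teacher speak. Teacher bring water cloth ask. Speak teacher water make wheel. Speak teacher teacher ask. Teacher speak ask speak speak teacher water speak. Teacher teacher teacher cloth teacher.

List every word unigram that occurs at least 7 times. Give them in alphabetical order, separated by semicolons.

speak; teacher

Unigram counts meeting the condition (at least 7 times):
  speak: 10
  teacher: 20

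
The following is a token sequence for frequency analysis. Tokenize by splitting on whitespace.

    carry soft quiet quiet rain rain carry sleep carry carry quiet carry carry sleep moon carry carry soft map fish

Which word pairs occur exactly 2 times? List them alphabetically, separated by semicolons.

Bigram counts meeting the condition (exactly 2 times):
  carry sleep: 2
  carry soft: 2

carry sleep; carry soft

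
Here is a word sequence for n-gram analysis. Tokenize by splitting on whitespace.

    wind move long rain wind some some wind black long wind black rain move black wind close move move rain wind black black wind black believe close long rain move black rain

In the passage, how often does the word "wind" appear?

7

Scanning the 32 tokens for "wind":
  position 1: wind
  position 5: wind
  position 8: wind
  position 11: wind
  position 16: wind
  position 21: wind
  position 24: wind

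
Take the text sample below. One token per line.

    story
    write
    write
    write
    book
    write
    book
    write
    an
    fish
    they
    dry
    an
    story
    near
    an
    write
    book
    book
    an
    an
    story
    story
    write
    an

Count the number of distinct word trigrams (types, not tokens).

22

25 tokens → 23 trigram windows in total.
Repeated trigrams (each contributes count−1 duplicates):
  write book write: 2
1 duplicate windows → 23 − 1 = 22 distinct.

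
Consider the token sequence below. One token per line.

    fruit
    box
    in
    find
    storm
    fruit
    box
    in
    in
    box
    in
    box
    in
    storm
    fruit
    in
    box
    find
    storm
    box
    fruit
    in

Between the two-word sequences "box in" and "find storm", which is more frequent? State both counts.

"box in": 4 occurrences
"find storm": 2 occurrences

"box in" (4 vs 2)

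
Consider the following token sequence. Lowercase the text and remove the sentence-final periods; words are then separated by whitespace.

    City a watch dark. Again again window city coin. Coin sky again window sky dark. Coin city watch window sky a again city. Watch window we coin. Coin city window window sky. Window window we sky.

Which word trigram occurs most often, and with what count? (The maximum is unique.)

Trigram frequencies (highest first):
  city watch window: 2
  city a watch: 1
  a watch dark: 1
  watch dark again: 1
  dark again again: 1
  again again window: 1
  … (27 more, each ≤ 1)

"city watch window", 2 times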